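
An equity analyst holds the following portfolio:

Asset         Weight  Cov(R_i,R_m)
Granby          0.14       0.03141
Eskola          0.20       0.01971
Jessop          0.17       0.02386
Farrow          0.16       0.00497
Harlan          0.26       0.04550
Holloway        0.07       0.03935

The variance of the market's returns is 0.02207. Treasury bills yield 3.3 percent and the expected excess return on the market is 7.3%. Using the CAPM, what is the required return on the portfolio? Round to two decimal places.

β_Granby = 0.03141 / 0.02207 = 1.4232
β_Eskola = 0.01971 / 0.02207 = 0.8931
β_Jessop = 0.02386 / 0.02207 = 1.0811
β_Farrow = 0.00497 / 0.02207 = 0.2252
β_Harlan = 0.04550 / 0.02207 = 2.0616
β_Holloway = 0.03935 / 0.02207 = 1.7830
β_P = Σ w_i β_i = 0.14×1.4232 + 0.20×0.8931 + 0.17×1.0811 + 0.16×0.2252 + 0.26×2.0616 + 0.07×1.7830 = 1.2585
E(R_P) = R_f + β_P × MRP = 3.3% + 1.2585 × 7.3% = 12.49%

12.49%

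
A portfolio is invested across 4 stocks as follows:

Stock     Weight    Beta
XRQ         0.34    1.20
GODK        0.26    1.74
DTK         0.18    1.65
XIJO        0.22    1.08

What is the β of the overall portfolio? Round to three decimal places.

β_P = Σ w_i β_i = 0.34×1.20 + 0.26×1.74 + 0.18×1.65 + 0.22×1.08 = 1.3950

1.395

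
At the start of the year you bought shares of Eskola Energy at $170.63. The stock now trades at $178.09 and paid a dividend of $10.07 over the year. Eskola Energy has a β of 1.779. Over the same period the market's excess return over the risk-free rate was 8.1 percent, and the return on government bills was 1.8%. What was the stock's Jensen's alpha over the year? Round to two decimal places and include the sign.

-5.94%

Realised HPR = (P1 + D1 − P0) / P0 = (178.09 + 10.07 − 170.63) / 170.63 = 17.53 / 170.63 = 10.2737%
CAPM required = R_f + β·MRP = 1.8% + 1.779 × 8.1% = 16.2099%
α = realised − required = 10.2737% − 16.2099% = -5.94%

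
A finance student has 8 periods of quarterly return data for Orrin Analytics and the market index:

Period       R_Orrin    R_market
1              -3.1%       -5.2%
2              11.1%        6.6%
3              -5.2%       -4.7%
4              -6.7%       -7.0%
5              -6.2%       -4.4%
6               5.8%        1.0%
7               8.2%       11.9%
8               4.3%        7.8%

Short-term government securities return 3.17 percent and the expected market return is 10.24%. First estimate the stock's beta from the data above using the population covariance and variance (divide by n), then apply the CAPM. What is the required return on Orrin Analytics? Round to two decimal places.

9.43%

Mean R_i = (-3.1 + 11.1 − 5.2 − 6.7 − 6.2 + 5.8 + 8.2 + 4.3) / 8 = 1.0250%
Mean R_m = (-5.2 + 6.6 − 4.7 − 7.0 − 4.4 + 1.0 + 11.9 + 7.8) / 8 = 0.7500%
Σ(R_i − R̄_i)(R_m − R̄_m) = 318.7700  ⇒  Cov = 318.7700 / 8 = 39.8463
Σ(R_m − R̄_m)² = 360.0000  ⇒  Var(R_m) = 360.0000 / 8 = 45.0000
β = Cov / Var(R_m) = 39.8463 / 45.0000 = 0.8855
MRP = 10.24% − 3.17% = 7.07%
E(R) = R_f + β × MRP = 3.17% + 0.8855 × 7.07% = 9.43%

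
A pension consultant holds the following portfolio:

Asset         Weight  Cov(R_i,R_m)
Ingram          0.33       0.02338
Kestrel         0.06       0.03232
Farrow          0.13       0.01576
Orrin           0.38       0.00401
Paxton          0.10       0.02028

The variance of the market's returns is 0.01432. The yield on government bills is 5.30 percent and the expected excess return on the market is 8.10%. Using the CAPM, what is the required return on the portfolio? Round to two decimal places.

13.93%

β_Ingram = 0.02338 / 0.01432 = 1.6327
β_Kestrel = 0.03232 / 0.01432 = 2.2570
β_Farrow = 0.01576 / 0.01432 = 1.1006
β_Orrin = 0.00401 / 0.01432 = 0.2800
β_Paxton = 0.02028 / 0.01432 = 1.4162
β_P = Σ w_i β_i = 0.33×1.6327 + 0.06×2.2570 + 0.13×1.1006 + 0.38×0.2800 + 0.10×1.4162 = 1.0653
E(R_P) = R_f + β_P × MRP = 5.30% + 1.0653 × 8.10% = 13.93%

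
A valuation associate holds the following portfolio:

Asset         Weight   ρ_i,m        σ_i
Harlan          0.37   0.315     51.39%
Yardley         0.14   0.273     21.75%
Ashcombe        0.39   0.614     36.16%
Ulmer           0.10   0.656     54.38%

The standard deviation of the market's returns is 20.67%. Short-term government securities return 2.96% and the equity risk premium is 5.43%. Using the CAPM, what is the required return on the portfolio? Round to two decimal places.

7.96%

β_Harlan = 0.315 × 51.39% / 20.67% = 0.7832
β_Yardley = 0.273 × 21.75% / 20.67% = 0.2873
β_Ashcombe = 0.614 × 36.16% / 20.67% = 1.0741
β_Ulmer = 0.656 × 54.38% / 20.67% = 1.7258
β_P = Σ w_i β_i = 0.37×0.7832 + 0.14×0.2873 + 0.39×1.0741 + 0.10×1.7258 = 0.9215
E(R_P) = R_f + β_P × MRP = 2.96% + 0.9215 × 5.43% = 7.96%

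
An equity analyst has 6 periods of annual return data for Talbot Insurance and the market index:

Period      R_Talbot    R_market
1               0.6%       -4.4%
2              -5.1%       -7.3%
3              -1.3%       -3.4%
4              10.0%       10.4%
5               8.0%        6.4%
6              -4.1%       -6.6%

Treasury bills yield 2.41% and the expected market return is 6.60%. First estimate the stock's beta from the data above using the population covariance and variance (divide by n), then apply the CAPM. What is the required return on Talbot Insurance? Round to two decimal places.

Mean R_i = (0.6 − 5.1 − 1.3 + 10.0 + 8.0 − 4.1) / 6 = 1.3500%
Mean R_m = (-4.4 − 7.3 − 3.4 + 10.4 + 6.4 − 6.6) / 6 = -0.8167%
Σ(R_i − R̄_i)(R_m − R̄_m) = 227.8850  ⇒  Cov = 227.8850 / 6 = 37.9808
Σ(R_m − R̄_m)² = 272.8883  ⇒  Var(R_m) = 272.8883 / 6 = 45.4814
β = Cov / Var(R_m) = 37.9808 / 45.4814 = 0.8351
MRP = 6.60% − 2.41% = 4.19%
E(R) = R_f + β × MRP = 2.41% + 0.8351 × 4.19% = 5.91%

5.91%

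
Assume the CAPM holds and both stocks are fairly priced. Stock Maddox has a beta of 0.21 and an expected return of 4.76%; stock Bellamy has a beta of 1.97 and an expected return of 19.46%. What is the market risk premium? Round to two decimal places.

8.35%

Both satisfy E(R) = R_f + β·MRP, so the slope of the SML is
MRP = (19.46% − 4.76%) / (1.97 − 0.21) = 14.70% / 1.76 = 8.3523%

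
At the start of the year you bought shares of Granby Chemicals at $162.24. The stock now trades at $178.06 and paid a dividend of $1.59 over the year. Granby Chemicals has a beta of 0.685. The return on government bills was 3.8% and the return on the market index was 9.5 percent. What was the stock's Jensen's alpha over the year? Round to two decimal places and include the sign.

Realised HPR = (P1 + D1 − P0) / P0 = (178.06 + 1.59 − 162.24) / 162.24 = 17.41 / 162.24 = 10.7310%
MRP = 9.5% − 3.8% = 5.70%
CAPM required = R_f + β·MRP = 3.8% + 0.685 × 5.7% = 7.7045%
α = realised − required = 10.7310% − 7.7045% = +3.03%

+3.03%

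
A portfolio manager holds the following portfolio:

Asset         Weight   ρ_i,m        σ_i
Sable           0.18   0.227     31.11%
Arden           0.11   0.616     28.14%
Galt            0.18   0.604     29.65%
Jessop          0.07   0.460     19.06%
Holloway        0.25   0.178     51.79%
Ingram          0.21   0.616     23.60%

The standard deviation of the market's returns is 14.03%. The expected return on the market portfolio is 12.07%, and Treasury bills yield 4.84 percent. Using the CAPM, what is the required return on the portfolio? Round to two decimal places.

β_Sable = 0.227 × 31.11% / 14.03% = 0.5033
β_Arden = 0.616 × 28.14% / 14.03% = 1.2355
β_Galt = 0.604 × 29.65% / 14.03% = 1.2765
β_Jessop = 0.460 × 19.06% / 14.03% = 0.6249
β_Holloway = 0.178 × 51.79% / 14.03% = 0.6571
β_Ingram = 0.616 × 23.60% / 14.03% = 1.0362
β_P = Σ w_i β_i = 0.18×0.5033 + 0.11×1.2355 + 0.18×1.2765 + 0.07×0.6249 + 0.25×0.6571 + 0.21×1.0362 = 0.8819
MRP = 12.07% − 4.84% = 7.23%
E(R_P) = R_f + β_P × MRP = 4.84% + 0.8819 × 7.23% = 11.22%

11.22%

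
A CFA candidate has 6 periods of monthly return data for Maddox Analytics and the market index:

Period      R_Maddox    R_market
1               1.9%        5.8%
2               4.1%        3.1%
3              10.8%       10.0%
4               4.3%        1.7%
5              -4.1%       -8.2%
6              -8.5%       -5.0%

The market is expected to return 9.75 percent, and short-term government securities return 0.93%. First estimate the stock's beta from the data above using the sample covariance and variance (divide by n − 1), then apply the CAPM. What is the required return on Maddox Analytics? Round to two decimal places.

Mean R_i = (1.9 + 4.1 + 10.8 + 4.3 − 4.1 − 8.5) / 6 = 1.4167%
Mean R_m = (5.8 + 3.1 + 10.0 + 1.7 − 8.2 − 5.0) / 6 = 1.2333%
Σ(R_i − R̄_i)(R_m − R̄_m) = 204.6767  ⇒  Cov = 204.6767 / 5 = 40.9353
Σ(R_m − R̄_m)² = 229.2533  ⇒  Var(R_m) = 229.2533 / 5 = 45.8507
β = Cov / Var(R_m) = 40.9353 / 45.8507 = 0.8928
MRP = 9.75% − 0.93% = 8.82%
E(R) = R_f + β × MRP = 0.93% + 0.8928 × 8.82% = 8.80%

8.80%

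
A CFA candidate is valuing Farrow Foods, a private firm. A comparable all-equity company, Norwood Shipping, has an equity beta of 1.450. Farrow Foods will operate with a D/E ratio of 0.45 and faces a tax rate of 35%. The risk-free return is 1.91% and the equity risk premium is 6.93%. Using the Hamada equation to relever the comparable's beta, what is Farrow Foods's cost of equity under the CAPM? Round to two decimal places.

β_L = β_U × [1 + (1 − t)(D/E)] = 1.450 × [1 + (1 − 0.35) × 0.45]
    = 1.450 × [1 + 0.65 × 0.45] = 1.450 × 1.2925 = 1.8741
E(R) = R_f + β_L × MRP = 1.91% + 1.8741 × 6.93% = 14.90%

14.90%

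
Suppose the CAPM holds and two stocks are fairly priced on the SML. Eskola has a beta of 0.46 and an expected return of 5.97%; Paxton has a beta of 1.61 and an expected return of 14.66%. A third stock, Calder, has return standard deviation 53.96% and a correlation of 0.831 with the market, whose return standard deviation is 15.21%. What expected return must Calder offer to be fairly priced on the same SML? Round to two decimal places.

24.77%

MRP = (14.66% − 5.97%) / (1.61 − 0.46) = 7.5565%
R_f = 5.97% − 0.46 × 7.5565% = 2.4940%
β_Calder = ρ·σ_i/σ_m = 0.831 × 53.96 / 15.21 = 2.9481
E(R_Calder) = R_f + β × MRP = 2.4940% + 2.9481 × 7.5565% = 24.77%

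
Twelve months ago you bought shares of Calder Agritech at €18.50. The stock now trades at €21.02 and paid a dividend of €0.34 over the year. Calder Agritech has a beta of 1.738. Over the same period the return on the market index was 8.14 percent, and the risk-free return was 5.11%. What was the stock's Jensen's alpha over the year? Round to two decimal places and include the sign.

+5.08%

Realised HPR = (P1 + D1 − P0) / P0 = (21.02 + 0.34 − 18.50) / 18.50 = 2.86 / 18.50 = 15.4595%
MRP = 8.14% − 5.11% = 3.03%
CAPM required = R_f + β·MRP = 5.11% + 1.738 × 3.03% = 10.37614%
α = realised − required = 15.4595% − 10.37614% = +5.08%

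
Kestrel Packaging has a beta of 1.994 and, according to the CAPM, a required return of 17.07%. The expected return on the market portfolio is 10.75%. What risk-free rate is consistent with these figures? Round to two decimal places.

4.39%

E(R) = R_f + β(E(R_m) − R_f) = R_f(1 − β) + β·E(R_m)
17.07% = R_f × (1 − 1.994) + 1.994 × 10.75%
17.07% = R_f × -0.994 + 21.43550%
R_f = (17.07% − 21.43550%) / -0.994 = 4.39%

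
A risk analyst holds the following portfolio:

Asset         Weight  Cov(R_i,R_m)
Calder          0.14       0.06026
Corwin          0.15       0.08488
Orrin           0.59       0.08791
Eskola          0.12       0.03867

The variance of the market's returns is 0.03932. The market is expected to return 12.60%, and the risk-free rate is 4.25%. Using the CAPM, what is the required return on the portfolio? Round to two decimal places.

20.75%

β_Calder = 0.06026 / 0.03932 = 1.5326
β_Corwin = 0.08488 / 0.03932 = 2.1587
β_Orrin = 0.08791 / 0.03932 = 2.2358
β_Eskola = 0.03867 / 0.03932 = 0.9835
β_P = Σ w_i β_i = 0.14×1.5326 + 0.15×2.1587 + 0.59×2.2358 + 0.12×0.9835 = 1.9755
MRP = 12.60% − 4.25% = 8.35%
E(R_P) = R_f + β_P × MRP = 4.25% + 1.9755 × 8.35% = 20.75%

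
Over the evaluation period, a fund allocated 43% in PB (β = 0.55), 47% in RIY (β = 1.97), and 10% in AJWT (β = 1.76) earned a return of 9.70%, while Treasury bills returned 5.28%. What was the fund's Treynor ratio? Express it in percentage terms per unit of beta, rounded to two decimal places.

3.30%

β_P = 0.43×0.55 + 0.47×1.97 + 0.10×1.76 = 1.3384
Treynor = (R_P − R_f) / β_P = (9.70% − 5.28%) / 1.3384 = 4.42% / 1.3384 = 3.30%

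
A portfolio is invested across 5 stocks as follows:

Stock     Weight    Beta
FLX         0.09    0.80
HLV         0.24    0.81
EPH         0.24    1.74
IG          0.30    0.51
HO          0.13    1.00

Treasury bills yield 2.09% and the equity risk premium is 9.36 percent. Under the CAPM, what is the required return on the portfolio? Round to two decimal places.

11.14%

β_P = Σ w_i β_i = 0.09×0.80 + 0.24×0.81 + 0.24×1.74 + 0.30×0.51 + 0.13×1.00 = 0.9670
E(R_P) = R_f + β_P × MRP = 2.09% + 0.9670 × 9.36% = 11.14%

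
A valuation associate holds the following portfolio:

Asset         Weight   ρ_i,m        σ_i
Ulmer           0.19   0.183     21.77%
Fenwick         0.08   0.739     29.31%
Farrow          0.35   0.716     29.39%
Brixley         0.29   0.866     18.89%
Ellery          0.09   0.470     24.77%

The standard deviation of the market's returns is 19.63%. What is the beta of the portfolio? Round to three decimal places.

β_Ulmer = 0.183 × 21.77% / 19.63% = 0.2030
β_Fenwick = 0.739 × 29.31% / 19.63% = 1.1034
β_Farrow = 0.716 × 29.39% / 19.63% = 1.0720
β_Brixley = 0.866 × 18.89% / 19.63% = 0.8334
β_Ellery = 0.470 × 24.77% / 19.63% = 0.5931
β_P = Σ w_i β_i = 0.19×0.2030 + 0.08×1.1034 + 0.35×1.0720 + 0.29×0.8334 + 0.09×0.5931 = 0.7971

0.797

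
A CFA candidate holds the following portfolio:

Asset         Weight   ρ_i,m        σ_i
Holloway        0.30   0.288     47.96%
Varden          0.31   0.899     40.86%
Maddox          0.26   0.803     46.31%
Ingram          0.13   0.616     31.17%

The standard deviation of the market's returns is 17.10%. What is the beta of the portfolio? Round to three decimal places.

1.620

β_Holloway = 0.288 × 47.96% / 17.10% = 0.8077
β_Varden = 0.899 × 40.86% / 17.10% = 2.1481
β_Maddox = 0.803 × 46.31% / 17.10% = 2.1747
β_Ingram = 0.616 × 31.17% / 17.10% = 1.1228
β_P = Σ w_i β_i = 0.30×0.8077 + 0.31×2.1481 + 0.26×2.1747 + 0.13×1.1228 = 1.6196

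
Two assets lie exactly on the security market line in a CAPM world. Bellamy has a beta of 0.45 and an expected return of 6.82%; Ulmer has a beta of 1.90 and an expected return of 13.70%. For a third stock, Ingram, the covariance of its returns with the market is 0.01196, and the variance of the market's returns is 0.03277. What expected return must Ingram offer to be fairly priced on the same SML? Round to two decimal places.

MRP = (13.70% − 6.82%) / (1.90 − 0.45) = 4.7448%
R_f = 6.82% − 0.45 × 4.7448% = 4.6848%
β_Ingram = Cov / Var(R_m) = 0.01196 / 0.03277 = 0.3650
E(R_Ingram) = R_f + β × MRP = 4.6848% + 0.3650 × 4.7448% = 6.42%

6.42%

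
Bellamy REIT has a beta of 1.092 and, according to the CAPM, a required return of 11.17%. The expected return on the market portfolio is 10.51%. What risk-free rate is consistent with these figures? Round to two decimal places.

3.34%

E(R) = R_f + β(E(R_m) − R_f) = R_f(1 − β) + β·E(R_m)
11.17% = R_f × (1 − 1.092) + 1.092 × 10.51%
11.17% = R_f × -0.092 + 11.47692%
R_f = (11.17% − 11.47692%) / -0.092 = 3.34%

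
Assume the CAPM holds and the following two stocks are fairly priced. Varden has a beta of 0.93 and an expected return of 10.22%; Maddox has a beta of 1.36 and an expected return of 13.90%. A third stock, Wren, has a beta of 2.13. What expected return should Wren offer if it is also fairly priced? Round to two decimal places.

20.49%

MRP (SML slope) = (13.90% − 10.22%) / (1.36 − 0.93) = 3.68% / 0.43 = 8.5581%
R_f (intercept) = 10.22% − 0.93 × 8.5581% = 2.2610%
E(R_Wren) = R_f + β × MRP = 2.2610% + 2.13 × 8.5581% = 20.49%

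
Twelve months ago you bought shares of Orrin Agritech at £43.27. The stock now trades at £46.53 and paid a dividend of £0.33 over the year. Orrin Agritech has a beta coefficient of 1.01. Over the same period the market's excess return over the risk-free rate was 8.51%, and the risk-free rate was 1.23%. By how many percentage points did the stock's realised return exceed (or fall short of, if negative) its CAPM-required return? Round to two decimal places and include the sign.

-1.53%

Realised HPR = (P1 + D1 − P0) / P0 = (46.53 + 0.33 − 43.27) / 43.27 = 3.59 / 43.27 = 8.2967%
CAPM required = R_f + β·MRP = 1.23% + 1.01 × 8.51% = 9.8251%
α = realised − required = 8.2967% − 9.8251% = -1.53%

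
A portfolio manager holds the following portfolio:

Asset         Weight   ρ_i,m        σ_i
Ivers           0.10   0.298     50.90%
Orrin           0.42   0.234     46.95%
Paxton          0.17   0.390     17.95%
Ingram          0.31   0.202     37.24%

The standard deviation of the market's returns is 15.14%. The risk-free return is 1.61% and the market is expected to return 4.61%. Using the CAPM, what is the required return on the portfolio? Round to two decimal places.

3.52%

β_Ivers = 0.298 × 50.90% / 15.14% = 1.0019
β_Orrin = 0.234 × 46.95% / 15.14% = 0.7256
β_Paxton = 0.390 × 17.95% / 15.14% = 0.4624
β_Ingram = 0.202 × 37.24% / 15.14% = 0.4969
β_P = Σ w_i β_i = 0.10×1.0019 + 0.42×0.7256 + 0.17×0.4624 + 0.31×0.4969 = 0.6376
MRP = 4.61% − 1.61% = 3.00%
E(R_P) = R_f + β_P × MRP = 1.61% + 0.6376 × 3.00% = 3.52%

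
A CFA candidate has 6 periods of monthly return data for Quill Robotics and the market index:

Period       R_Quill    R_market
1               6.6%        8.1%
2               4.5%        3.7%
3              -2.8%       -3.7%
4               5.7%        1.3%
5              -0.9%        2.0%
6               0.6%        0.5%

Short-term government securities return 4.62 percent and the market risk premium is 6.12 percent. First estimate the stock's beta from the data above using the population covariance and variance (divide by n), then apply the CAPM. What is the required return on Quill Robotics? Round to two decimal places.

9.43%

Mean R_i = (6.6 + 4.5 − 2.8 + 5.7 − 0.9 + 0.6) / 6 = 2.2833%
Mean R_m = (8.1 + 3.7 − 3.7 + 1.3 + 2.0 + 0.5) / 6 = 1.9833%
Σ(R_i − R̄_i)(R_m − R̄_m) = 59.2083  ⇒  Cov = 59.2083 / 6 = 9.8681
Σ(R_m − R̄_m)² = 75.3283  ⇒  Var(R_m) = 75.3283 / 6 = 12.5547
β = Cov / Var(R_m) = 9.8681 / 12.5547 = 0.7860
E(R) = R_f + β × MRP = 4.62% + 0.7860 × 6.12% = 9.43%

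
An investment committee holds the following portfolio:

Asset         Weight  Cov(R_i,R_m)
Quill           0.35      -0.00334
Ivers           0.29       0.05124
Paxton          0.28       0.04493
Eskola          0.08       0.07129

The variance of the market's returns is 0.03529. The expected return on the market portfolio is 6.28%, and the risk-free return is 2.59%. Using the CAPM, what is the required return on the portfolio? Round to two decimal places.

β_Quill = -0.00334 / 0.03529 = -0.0946
β_Ivers = 0.05124 / 0.03529 = 1.4520
β_Paxton = 0.04493 / 0.03529 = 1.2732
β_Eskola = 0.07129 / 0.03529 = 2.0201
β_P = Σ w_i β_i = 0.35×-0.0946 + 0.29×1.4520 + 0.28×1.2732 + 0.08×2.0201 = 0.9061
MRP = 6.28% − 2.59% = 3.69%
E(R_P) = R_f + β_P × MRP = 2.59% + 0.9061 × 3.69% = 5.93%

5.93%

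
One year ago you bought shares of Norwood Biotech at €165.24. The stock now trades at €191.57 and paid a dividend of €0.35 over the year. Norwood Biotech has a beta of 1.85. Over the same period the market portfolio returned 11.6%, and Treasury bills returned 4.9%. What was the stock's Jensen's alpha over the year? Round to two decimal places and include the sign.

Realised HPR = (P1 + D1 − P0) / P0 = (191.57 + 0.35 − 165.24) / 165.24 = 26.68 / 165.24 = 16.1462%
MRP = 11.6% − 4.9% = 6.70%
CAPM required = R_f + β·MRP = 4.9% + 1.85 × 6.7% = 17.2950%
α = realised − required = 16.1462% − 17.2950% = -1.15%

-1.15%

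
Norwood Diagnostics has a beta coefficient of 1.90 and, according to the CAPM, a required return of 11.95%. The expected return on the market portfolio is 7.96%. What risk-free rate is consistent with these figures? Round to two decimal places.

3.53%

E(R) = R_f + β(E(R_m) − R_f) = R_f(1 − β) + β·E(R_m)
11.95% = R_f × (1 − 1.90) + 1.90 × 7.96%
11.95% = R_f × -0.90 + 15.1240%
R_f = (11.95% − 15.1240%) / -0.90 = 3.53%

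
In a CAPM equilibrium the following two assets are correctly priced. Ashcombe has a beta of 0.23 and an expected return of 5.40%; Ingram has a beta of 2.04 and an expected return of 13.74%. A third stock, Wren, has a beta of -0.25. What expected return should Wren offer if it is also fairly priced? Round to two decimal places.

3.19%

MRP (SML slope) = (13.74% − 5.40%) / (2.04 − 0.23) = 8.34% / 1.81 = 4.6077%
R_f (intercept) = 5.40% − 0.23 × 4.6077% = 4.3402%
E(R_Wren) = R_f + β × MRP = 4.3402% + -0.25 × 4.6077% = 3.19%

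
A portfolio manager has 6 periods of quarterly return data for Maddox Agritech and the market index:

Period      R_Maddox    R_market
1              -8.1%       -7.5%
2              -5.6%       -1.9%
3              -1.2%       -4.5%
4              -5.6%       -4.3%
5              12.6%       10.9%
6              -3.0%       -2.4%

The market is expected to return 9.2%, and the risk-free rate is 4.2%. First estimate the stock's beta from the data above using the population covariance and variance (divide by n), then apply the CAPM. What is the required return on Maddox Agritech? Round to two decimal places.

9.69%

Mean R_i = (-8.1 − 5.6 − 1.2 − 5.6 + 12.6 − 3.0) / 6 = -1.8167%
Mean R_m = (-7.5 − 1.9 − 4.5 − 4.3 + 10.9 − 2.4) / 6 = -1.6167%
Σ(R_i − R̄_i)(R_m − R̄_m) = 227.7883  ⇒  Cov = 227.7883 / 6 = 37.9647
Σ(R_m − R̄_m)² = 207.4883  ⇒  Var(R_m) = 207.4883 / 6 = 34.5814
β = Cov / Var(R_m) = 37.9647 / 34.5814 = 1.0978
MRP = 9.2% − 4.2% = 5.00%
E(R) = R_f + β × MRP = 4.2% + 1.0978 × 5.0% = 9.69%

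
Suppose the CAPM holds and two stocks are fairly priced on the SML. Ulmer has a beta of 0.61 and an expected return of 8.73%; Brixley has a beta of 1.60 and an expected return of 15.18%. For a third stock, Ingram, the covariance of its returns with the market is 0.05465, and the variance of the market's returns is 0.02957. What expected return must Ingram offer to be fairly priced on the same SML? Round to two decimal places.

16.80%

MRP = (15.18% − 8.73%) / (1.60 − 0.61) = 6.5152%
R_f = 8.73% − 0.61 × 6.5152% = 4.7557%
β_Ingram = Cov / Var(R_m) = 0.05465 / 0.02957 = 1.8482
E(R_Ingram) = R_f + β × MRP = 4.7557% + 1.8482 × 6.5152% = 16.80%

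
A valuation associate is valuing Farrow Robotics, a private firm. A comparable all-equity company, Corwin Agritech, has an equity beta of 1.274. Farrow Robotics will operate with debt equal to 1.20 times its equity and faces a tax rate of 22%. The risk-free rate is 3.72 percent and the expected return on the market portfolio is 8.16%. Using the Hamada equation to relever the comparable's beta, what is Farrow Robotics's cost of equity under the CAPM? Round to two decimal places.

14.67%

β_L = β_U × [1 + (1 − t)(D/E)] = 1.274 × [1 + (1 − 0.22) × 1.20]
    = 1.274 × [1 + 0.78 × 1.20] = 1.274 × 1.9360 = 2.4665
MRP = 8.16% − 3.72% = 4.44%
E(R) = R_f + β_L × MRP = 3.72% + 2.4665 × 4.44% = 14.67%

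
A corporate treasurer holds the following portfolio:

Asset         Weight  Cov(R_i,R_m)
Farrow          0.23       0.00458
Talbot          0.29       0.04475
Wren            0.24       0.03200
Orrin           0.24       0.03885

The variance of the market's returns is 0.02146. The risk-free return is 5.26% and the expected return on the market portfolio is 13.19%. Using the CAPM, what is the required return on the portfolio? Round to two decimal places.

16.73%

β_Farrow = 0.00458 / 0.02146 = 0.2134
β_Talbot = 0.04475 / 0.02146 = 2.0853
β_Wren = 0.03200 / 0.02146 = 1.4911
β_Orrin = 0.03885 / 0.02146 = 1.8103
β_P = Σ w_i β_i = 0.23×0.2134 + 0.29×2.0853 + 0.24×1.4911 + 0.24×1.8103 = 1.4462
MRP = 13.19% − 5.26% = 7.93%
E(R_P) = R_f + β_P × MRP = 5.26% + 1.4462 × 7.93% = 16.73%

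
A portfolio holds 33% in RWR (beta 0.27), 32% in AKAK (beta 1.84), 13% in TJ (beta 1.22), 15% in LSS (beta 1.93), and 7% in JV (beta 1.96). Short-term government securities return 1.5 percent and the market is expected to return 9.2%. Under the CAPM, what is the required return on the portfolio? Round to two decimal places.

11.23%

β_P = Σ w_i β_i = 0.33×0.27 + 0.32×1.84 + 0.13×1.22 + 0.15×1.93 + 0.07×1.96 = 1.2632
MRP = 9.2% − 1.5% = 7.70%
E(R_P) = R_f + β_P × MRP = 1.5% + 1.2632 × 7.7% = 11.23%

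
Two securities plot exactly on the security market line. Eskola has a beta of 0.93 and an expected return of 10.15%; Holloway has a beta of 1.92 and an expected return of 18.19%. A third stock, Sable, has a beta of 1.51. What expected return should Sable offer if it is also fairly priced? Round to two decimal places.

14.86%

MRP (SML slope) = (18.19% − 10.15%) / (1.92 − 0.93) = 8.04% / 0.99 = 8.1212%
R_f (intercept) = 10.15% − 0.93 × 8.1212% = 2.5973%
E(R_Sable) = R_f + β × MRP = 2.5973% + 1.51 × 8.1212% = 14.86%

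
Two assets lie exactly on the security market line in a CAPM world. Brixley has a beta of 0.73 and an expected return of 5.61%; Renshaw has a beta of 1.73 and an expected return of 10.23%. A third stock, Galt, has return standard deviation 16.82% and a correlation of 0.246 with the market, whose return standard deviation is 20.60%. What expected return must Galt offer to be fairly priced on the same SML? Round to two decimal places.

MRP = (10.23% − 5.61%) / (1.73 − 0.73) = 4.6200%
R_f = 5.61% − 0.73 × 4.6200% = 2.2374%
β_Galt = ρ·σ_i/σ_m = 0.246 × 16.82 / 20.60 = 0.2009
E(R_Galt) = R_f + β × MRP = 2.2374% + 0.2009 × 4.6200% = 3.17%

3.17%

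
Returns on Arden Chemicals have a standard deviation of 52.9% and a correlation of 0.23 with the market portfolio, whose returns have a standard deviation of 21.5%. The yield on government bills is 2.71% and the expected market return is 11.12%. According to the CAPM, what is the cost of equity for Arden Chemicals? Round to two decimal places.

7.47%

β = ρ × σ_i / σ_m = 0.23 × 52.9% / 21.5% = 0.5659
MRP = 11.12% − 2.71% = 8.41%
E(R) = 2.71% + 0.5659 × 8.41% = 7.47%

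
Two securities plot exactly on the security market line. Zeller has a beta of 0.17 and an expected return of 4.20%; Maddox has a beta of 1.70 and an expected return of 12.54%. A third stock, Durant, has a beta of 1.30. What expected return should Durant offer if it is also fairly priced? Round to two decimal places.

10.36%

MRP (SML slope) = (12.54% − 4.20%) / (1.70 − 0.17) = 8.34% / 1.53 = 5.4510%
R_f (intercept) = 4.20% − 0.17 × 5.4510% = 3.2733%
E(R_Durant) = R_f + β × MRP = 3.2733% + 1.30 × 5.4510% = 10.36%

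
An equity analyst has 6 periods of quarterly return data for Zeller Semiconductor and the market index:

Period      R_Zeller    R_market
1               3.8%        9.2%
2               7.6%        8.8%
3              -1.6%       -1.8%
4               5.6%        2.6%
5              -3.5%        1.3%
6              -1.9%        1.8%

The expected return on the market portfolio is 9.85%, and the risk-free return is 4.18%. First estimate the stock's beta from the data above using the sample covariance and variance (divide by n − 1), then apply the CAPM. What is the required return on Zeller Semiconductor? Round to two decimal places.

Mean R_i = (3.8 + 7.6 − 1.6 + 5.6 − 3.5 − 1.9) / 6 = 1.6667%
Mean R_m = (9.2 + 8.8 − 1.8 + 2.6 + 1.3 + 1.8) / 6 = 3.6500%
Σ(R_i − R̄_i)(R_m − R̄_m) = 74.8100  ⇒  Cov = 74.8100 / 5 = 14.9620
Σ(R_m − R̄_m)² = 97.0750  ⇒  Var(R_m) = 97.0750 / 5 = 19.4150
β = Cov / Var(R_m) = 14.9620 / 19.4150 = 0.7706
MRP = 9.85% − 4.18% = 5.67%
E(R) = R_f + β × MRP = 4.18% + 0.7706 × 5.67% = 8.55%

8.55%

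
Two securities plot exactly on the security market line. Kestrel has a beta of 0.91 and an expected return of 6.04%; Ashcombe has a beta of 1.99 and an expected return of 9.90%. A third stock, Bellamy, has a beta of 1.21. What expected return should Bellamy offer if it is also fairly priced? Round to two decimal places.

7.11%

MRP (SML slope) = (9.90% − 6.04%) / (1.99 − 0.91) = 3.86% / 1.08 = 3.5741%
R_f (intercept) = 6.04% − 0.91 × 3.5741% = 2.7876%
E(R_Bellamy) = R_f + β × MRP = 2.7876% + 1.21 × 3.5741% = 7.11%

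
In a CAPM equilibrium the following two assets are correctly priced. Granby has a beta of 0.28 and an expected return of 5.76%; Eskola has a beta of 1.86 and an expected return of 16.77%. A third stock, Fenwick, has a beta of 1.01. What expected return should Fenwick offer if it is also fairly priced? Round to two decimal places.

MRP (SML slope) = (16.77% − 5.76%) / (1.86 − 0.28) = 11.01% / 1.58 = 6.9684%
R_f (intercept) = 5.76% − 0.28 × 6.9684% = 3.8088%
E(R_Fenwick) = R_f + β × MRP = 3.8088% + 1.01 × 6.9684% = 10.85%

10.85%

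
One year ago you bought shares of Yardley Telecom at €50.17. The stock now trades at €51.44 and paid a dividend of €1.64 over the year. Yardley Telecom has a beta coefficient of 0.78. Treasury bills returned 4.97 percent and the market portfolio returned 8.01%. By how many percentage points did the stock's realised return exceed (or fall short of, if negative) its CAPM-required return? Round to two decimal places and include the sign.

-1.54%

Realised HPR = (P1 + D1 − P0) / P0 = (51.44 + 1.64 − 50.17) / 50.17 = 2.91 / 50.17 = 5.8003%
MRP = 8.01% − 4.97% = 3.04%
CAPM required = R_f + β·MRP = 4.97% + 0.78 × 3.04% = 7.3412%
α = realised − required = 5.8003% − 7.3412% = -1.54%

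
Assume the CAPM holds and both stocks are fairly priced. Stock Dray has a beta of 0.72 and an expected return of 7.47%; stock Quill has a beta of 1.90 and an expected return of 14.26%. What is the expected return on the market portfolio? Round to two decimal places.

Both satisfy E(R) = R_f + β·MRP, so the slope of the SML is
MRP = (14.26% − 7.47%) / (1.90 − 0.72) = 6.79% / 1.18 = 5.7542%
R_f = E(R_Dray) − β_Dray·MRP = 7.47% − 0.72 × 5.7542% = 3.3270%
E(R_m) = R_f + MRP = 3.3270% + 5.7542% = 9.08%

9.08%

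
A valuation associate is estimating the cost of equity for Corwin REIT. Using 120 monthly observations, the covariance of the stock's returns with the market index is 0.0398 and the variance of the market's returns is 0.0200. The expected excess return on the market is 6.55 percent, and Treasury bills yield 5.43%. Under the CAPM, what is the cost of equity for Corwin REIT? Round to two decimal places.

18.46%

β = Cov(R_i, R_m) / Var(R_m) = 0.0398 / 0.0200 = 1.9900
E(R) = R_f + β × MRP = 5.43% + 1.9900 × 6.55% = 18.46%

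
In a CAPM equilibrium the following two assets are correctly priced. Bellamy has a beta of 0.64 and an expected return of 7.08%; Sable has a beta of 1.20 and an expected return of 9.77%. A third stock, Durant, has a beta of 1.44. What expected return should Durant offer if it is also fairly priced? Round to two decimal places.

MRP (SML slope) = (9.77% − 7.08%) / (1.20 − 0.64) = 2.69% / 0.56 = 4.8036%
R_f (intercept) = 7.08% − 0.64 × 4.8036% = 4.0057%
E(R_Durant) = R_f + β × MRP = 4.0057% + 1.44 × 4.8036% = 10.92%

10.92%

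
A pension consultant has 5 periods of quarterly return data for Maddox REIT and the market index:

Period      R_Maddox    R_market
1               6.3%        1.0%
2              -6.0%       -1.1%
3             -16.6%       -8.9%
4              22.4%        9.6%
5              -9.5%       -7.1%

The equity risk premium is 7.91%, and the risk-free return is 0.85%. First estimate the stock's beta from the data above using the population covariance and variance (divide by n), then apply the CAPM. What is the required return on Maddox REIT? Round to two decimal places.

16.95%

Mean R_i = (6.3 − 6.0 − 16.6 + 22.4 − 9.5) / 5 = -0.6800%
Mean R_m = (1.0 − 1.1 − 8.9 + 9.6 − 7.1) / 5 = -1.3000%
Σ(R_i − R̄_i)(R_m − R̄_m) = 438.7100  ⇒  Cov = 438.7100 / 5 = 87.7420
Σ(R_m − R̄_m)² = 215.5400  ⇒  Var(R_m) = 215.5400 / 5 = 43.1080
β = Cov / Var(R_m) = 87.7420 / 43.1080 = 2.0354
E(R) = R_f + β × MRP = 0.85% + 2.0354 × 7.91% = 16.95%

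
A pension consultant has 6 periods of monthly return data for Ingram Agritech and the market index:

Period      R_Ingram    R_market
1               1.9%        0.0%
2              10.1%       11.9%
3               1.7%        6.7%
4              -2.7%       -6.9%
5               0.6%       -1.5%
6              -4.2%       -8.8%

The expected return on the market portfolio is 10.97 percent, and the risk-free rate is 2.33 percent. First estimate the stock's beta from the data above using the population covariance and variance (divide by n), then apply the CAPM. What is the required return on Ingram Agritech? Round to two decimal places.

7.42%

Mean R_i = (1.9 + 10.1 + 1.7 − 2.7 + 0.6 − 4.2) / 6 = 1.2333%
Mean R_m = (0.0 + 11.9 + 6.7 − 6.9 − 1.5 − 8.8) / 6 = 0.2333%
Σ(R_i − R̄_i)(R_m − R̄_m) = 184.5433  ⇒  Cov = 184.5433 / 6 = 30.7572
Σ(R_m − R̄_m)² = 313.4733  ⇒  Var(R_m) = 313.4733 / 6 = 52.2456
β = Cov / Var(R_m) = 30.7572 / 52.2456 = 0.5887
MRP = 10.97% − 2.33% = 8.64%
E(R) = R_f + β × MRP = 2.33% + 0.5887 × 8.64% = 7.42%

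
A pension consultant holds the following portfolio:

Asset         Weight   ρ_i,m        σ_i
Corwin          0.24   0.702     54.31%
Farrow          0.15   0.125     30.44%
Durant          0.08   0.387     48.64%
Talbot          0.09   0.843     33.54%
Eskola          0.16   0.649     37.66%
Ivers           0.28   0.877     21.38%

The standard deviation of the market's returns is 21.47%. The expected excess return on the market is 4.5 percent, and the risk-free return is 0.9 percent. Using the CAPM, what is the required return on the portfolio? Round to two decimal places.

5.71%

β_Corwin = 0.702 × 54.31% / 21.47% = 1.7758
β_Farrow = 0.125 × 30.44% / 21.47% = 0.1772
β_Durant = 0.387 × 48.64% / 21.47% = 0.8767
β_Talbot = 0.843 × 33.54% / 21.47% = 1.3169
β_Eskola = 0.649 × 37.66% / 21.47% = 1.1384
β_Ivers = 0.877 × 21.38% / 21.47% = 0.8733
β_P = Σ w_i β_i = 0.24×1.7758 + 0.15×0.1772 + 0.08×0.8767 + 0.09×1.3169 + 0.16×1.1384 + 0.28×0.8733 = 1.0681
E(R_P) = R_f + β_P × MRP = 0.9% + 1.0681 × 4.5% = 5.71%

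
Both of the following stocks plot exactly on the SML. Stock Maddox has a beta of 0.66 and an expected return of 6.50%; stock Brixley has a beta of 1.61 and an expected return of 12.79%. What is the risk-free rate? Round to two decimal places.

2.13%

Both satisfy E(R) = R_f + β·MRP, so the slope of the SML is
MRP = (12.79% − 6.50%) / (1.61 − 0.66) = 6.29% / 0.95 = 6.6211%
R_f = E(R_Maddox) − β_Maddox·MRP = 6.50% − 0.66 × 6.6211% = 2.1301%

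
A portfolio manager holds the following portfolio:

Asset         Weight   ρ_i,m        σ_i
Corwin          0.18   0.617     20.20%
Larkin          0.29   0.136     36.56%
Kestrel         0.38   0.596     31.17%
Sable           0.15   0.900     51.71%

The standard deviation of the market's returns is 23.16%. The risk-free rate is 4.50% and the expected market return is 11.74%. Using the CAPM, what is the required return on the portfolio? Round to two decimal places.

10.04%

β_Corwin = 0.617 × 20.20% / 23.16% = 0.5381
β_Larkin = 0.136 × 36.56% / 23.16% = 0.2147
β_Kestrel = 0.596 × 31.17% / 23.16% = 0.8021
β_Sable = 0.900 × 51.71% / 23.16% = 2.0095
β_P = Σ w_i β_i = 0.18×0.5381 + 0.29×0.2147 + 0.38×0.8021 + 0.15×2.0095 = 0.7653
MRP = 11.74% − 4.50% = 7.24%
E(R_P) = R_f + β_P × MRP = 4.50% + 0.7653 × 7.24% = 10.04%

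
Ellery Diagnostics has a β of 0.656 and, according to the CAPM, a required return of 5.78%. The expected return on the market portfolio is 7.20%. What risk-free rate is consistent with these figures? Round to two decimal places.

3.07%

E(R) = R_f + β(E(R_m) − R_f) = R_f(1 − β) + β·E(R_m)
5.78% = R_f × (1 − 0.656) + 0.656 × 7.20%
5.78% = R_f × 0.344 + 4.72320%
R_f = (5.78% − 4.72320%) / 0.344 = 3.07%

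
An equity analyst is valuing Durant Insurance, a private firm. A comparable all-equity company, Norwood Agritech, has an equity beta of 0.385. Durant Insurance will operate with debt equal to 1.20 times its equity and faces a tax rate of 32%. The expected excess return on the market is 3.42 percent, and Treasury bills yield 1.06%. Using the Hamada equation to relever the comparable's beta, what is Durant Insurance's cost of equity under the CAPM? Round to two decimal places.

β_L = β_U × [1 + (1 − t)(D/E)] = 0.385 × [1 + (1 − 0.32) × 1.20]
    = 0.385 × [1 + 0.68 × 1.20] = 0.385 × 1.8160 = 0.6992
E(R) = R_f + β_L × MRP = 1.06% + 0.6992 × 3.42% = 3.45%

3.45%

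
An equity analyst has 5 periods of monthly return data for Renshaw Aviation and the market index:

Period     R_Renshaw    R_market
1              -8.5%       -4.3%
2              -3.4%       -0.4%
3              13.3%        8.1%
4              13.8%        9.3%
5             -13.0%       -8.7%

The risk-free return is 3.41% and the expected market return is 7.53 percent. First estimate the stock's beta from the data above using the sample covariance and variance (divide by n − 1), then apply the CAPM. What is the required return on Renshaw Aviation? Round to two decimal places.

9.94%

Mean R_i = (-8.5 − 3.4 + 13.3 + 13.8 − 13.0) / 5 = 0.4400%
Mean R_m = (-4.3 − 0.4 + 8.1 + 9.3 − 8.7) / 5 = 0.8000%
Σ(R_i − R̄_i)(R_m − R̄_m) = 385.3200  ⇒  Cov = 385.3200 / 4 = 96.3300
Σ(R_m − R̄_m)² = 243.2400  ⇒  Var(R_m) = 243.2400 / 4 = 60.8100
β = Cov / Var(R_m) = 96.3300 / 60.8100 = 1.5841
MRP = 7.53% − 3.41% = 4.12%
E(R) = R_f + β × MRP = 3.41% + 1.5841 × 4.12% = 9.94%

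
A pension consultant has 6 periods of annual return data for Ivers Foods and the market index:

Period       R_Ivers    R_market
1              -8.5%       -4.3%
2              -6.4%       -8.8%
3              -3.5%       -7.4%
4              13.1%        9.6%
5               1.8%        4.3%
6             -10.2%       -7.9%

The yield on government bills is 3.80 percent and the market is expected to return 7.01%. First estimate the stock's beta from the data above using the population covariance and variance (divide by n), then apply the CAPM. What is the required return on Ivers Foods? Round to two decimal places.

Mean R_i = (-8.5 − 6.4 − 3.5 + 13.1 + 1.8 − 10.2) / 6 = -2.2833%
Mean R_m = (-4.3 − 8.8 − 7.4 + 9.6 + 4.3 − 7.9) / 6 = -2.4167%
Σ(R_i − R̄_i)(R_m − R̄_m) = 299.7417  ⇒  Cov = 299.7417 / 6 = 49.9570
Σ(R_m − R̄_m)² = 288.7083  ⇒  Var(R_m) = 288.7083 / 6 = 48.1181
β = Cov / Var(R_m) = 49.9570 / 48.1181 = 1.0382
MRP = 7.01% − 3.80% = 3.21%
E(R) = R_f + β × MRP = 3.80% + 1.0382 × 3.21% = 7.13%

7.13%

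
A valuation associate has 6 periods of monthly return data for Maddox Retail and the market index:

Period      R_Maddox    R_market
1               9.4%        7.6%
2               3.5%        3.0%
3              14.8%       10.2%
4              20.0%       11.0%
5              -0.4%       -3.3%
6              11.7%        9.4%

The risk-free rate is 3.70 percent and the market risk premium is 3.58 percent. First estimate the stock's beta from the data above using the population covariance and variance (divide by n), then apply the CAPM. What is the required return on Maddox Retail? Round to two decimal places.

8.22%

Mean R_i = (9.4 + 3.5 + 14.8 + 20.0 − 0.4 + 11.7) / 6 = 9.8333%
Mean R_m = (7.6 + 3.0 + 10.2 + 11.0 − 3.3 + 9.4) / 6 = 6.3167%
Σ(R_i − R̄_i)(R_m − R̄_m) = 191.5167  ⇒  Cov = 191.5167 / 6 = 31.9195
Σ(R_m − R̄_m)² = 151.6483  ⇒  Var(R_m) = 151.6483 / 6 = 25.2747
β = Cov / Var(R_m) = 31.9195 / 25.2747 = 1.2629
E(R) = R_f + β × MRP = 3.70% + 1.2629 × 3.58% = 8.22%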